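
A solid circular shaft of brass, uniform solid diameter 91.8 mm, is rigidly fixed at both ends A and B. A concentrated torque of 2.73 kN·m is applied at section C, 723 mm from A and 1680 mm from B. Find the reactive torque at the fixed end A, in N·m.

1910 N·m

With uniform GJ and both ends fixed, compatibility θ_AC = θ_CB gives T_A·a = T_B·b, together with T_A + T_B = T₀.
T_A = T₀·b/(a+b) = 2730·1680/2403 = 1909 N·m; T_B = 821.4 N·m.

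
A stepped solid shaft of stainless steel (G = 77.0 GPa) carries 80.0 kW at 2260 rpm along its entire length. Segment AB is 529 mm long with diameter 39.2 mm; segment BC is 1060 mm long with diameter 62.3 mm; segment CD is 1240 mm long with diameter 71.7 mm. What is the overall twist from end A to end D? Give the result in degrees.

ω = 2π·2260/60 = 236.7 rad/s, so T = P/ω = 80.0×10³ / 236.7 = 338.0 N·m.
J_AB = π(0.0392)⁴/32 = 2.32×10^-7 m⁴; J_BC = π(0.0623)⁴/32 = 1.48×10^-6 m⁴; J_CD = π(0.0717)⁴/32 = 2.59×10^-6 m⁴.
θ = (T/G)·Σ L_i/J_i = (338.0/77.0×10⁹)·(0.529/2.32×10^-7 + 1.06/1.48×10^-6 + 1.24/2.59×10^-6) = 0.01526 rad.

0.874°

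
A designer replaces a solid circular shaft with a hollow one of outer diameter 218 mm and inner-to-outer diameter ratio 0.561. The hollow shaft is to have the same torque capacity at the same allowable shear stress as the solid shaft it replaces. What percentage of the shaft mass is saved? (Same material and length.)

26.5 %

Equal τ_max and T ⇒ the solid shaft needs d_s³ = d_o³(1−k⁴), so d_s = 218·(1−0.561⁴)^(1/3) = 210.6 mm.
Area ratio A_h/A_s = d_o²(1−k²)/d_s² = (1−k²)/(1−k⁴)^(2/3) = 0.7346.
Mass saving = 1 − 0.7346 = 26.5 %.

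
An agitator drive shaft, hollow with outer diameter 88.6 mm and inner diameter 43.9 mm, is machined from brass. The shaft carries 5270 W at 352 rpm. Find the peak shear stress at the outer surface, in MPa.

ω = 2π·352/60 = 36.86 rad/s, so T = P/ω = 5270 / 36.86 = 143.0 N·m.
J = π(d_o⁴ − d_i⁴)/32 = π(0.0886⁴ − 0.0439⁴)/32 = 5.685×10^-6 m⁴.
τ_max = T·r/J = 143.0 × 0.0443 / 5.685×10^-6 = 1.114×10^6 Pa.

1.11 MPa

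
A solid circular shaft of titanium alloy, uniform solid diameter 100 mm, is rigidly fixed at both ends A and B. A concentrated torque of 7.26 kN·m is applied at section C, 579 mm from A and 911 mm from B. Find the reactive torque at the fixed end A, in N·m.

With uniform GJ and both ends fixed, compatibility θ_AC = θ_CB gives T_A·a = T_B·b, together with T_A + T_B = T₀.
T_A = T₀·b/(a+b) = 7260·911/1490 = 4439 N·m; T_B = 2821 N·m.

4440 N·m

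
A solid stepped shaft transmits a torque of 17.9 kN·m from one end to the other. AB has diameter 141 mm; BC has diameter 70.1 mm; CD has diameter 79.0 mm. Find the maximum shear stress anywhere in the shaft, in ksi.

38.4 ksi

Under the same torque, τ_max = 16T/(πd³) is largest where d is smallest — segment BC (d = 70.1 mm).
τ_max = 16·17900/(π·(0.0701)³) = 2.646×10^8 Pa.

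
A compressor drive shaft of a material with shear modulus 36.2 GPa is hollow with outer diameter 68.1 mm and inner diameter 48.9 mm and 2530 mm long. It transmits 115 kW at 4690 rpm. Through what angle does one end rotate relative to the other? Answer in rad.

0.0106 rad

ω = 2π·4690/60 = 491.1 rad/s, so T = P/ω = 115×10³ / 491.1 = 234.2 N·m.
J = π(d_o⁴ − d_i⁴)/32 = π(0.0681⁴ − 0.0489⁴)/32 = 1.550×10^-6 m⁴.
θ = T·L/(G·J) = 234.2 × 2.53 / (36.2×10⁹ × 1.550×10^-6) = 0.01056 rad.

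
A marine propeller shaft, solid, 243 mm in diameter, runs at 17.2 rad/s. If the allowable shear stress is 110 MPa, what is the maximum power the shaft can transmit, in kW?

J = πd⁴/32 = π(0.243)⁴/32 = 3.423×10^-4 m⁴.
T_max = τ_allow·J/r = 1.10×10^8 × 3.423×10^-4 / 0.121 = 309900 N·m.
ω = 17.2 rad/s, so P_max = T_max·ω = 5.331×10^6 W.

5330 kW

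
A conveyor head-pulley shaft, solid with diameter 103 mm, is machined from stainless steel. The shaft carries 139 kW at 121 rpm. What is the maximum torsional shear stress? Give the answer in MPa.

ω = 2π·121/60 = 12.67 rad/s, so T = P/ω = 139×10³ / 12.67 = 10970 N·m.
J = πd⁴/32 = π(0.103)⁴/32 = 1.105×10^-5 m⁴.
τ_max = T·r/J = 10970 × 0.0515 / 1.105×10^-5 = 5.113×10^7 Pa.

51.1 MPa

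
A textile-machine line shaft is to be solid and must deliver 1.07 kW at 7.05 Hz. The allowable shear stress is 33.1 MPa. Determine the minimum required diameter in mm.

15.5 mm

ω = 2π·7.05 = 44.30 rad/s, so T = P/ω = 1.07×10³ / 44.30 = 24.16 N·m.
For a solid shaft τ_max = 16T/(πd³), so d = (16T/(π τ_allow))^(1/3) = (16·24.16/(π·3.31×10^7))^(1/3) = 0.01549 m.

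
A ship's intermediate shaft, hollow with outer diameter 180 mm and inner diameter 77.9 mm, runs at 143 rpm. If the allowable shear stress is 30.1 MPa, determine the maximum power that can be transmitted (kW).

J = π(d_o⁴ − d_i⁴)/32 = π(0.180⁴ − 0.0779⁴)/32 = 9.944×10^-5 m⁴.
T_max = τ_allow·J/r = 3.01×10^7 × 9.944×10^-5 / 0.0900 = 33260 N·m.
ω = 2π·143/60 = 14.97 rad/s, so P_max = T_max·ω = 4.980×10^5 W.

498 kW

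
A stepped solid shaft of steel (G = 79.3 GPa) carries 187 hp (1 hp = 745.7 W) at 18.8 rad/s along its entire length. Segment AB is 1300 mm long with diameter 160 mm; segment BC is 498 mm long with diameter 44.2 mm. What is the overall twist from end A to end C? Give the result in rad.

ω = 18.8 rad/s, so T = P/ω = 187×745.7 / 18.80 = 7417 N·m.
J_AB = π(0.160)⁴/32 = 6.43×10^-5 m⁴; J_BC = π(0.0442)⁴/32 = 3.75×10^-7 m⁴.
θ = (T/G)·Σ L_i/J_i = (7417/79.3×10⁹)·(1.30/6.43×10^-5 + 0.498/3.75×10^-7) = 0.1262 rad.

0.126 rad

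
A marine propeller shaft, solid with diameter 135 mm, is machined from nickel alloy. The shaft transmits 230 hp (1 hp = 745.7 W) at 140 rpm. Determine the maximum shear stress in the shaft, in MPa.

ω = 2π·140/60 = 14.66 rad/s, so T = P/ω = 230×745.7 / 14.66 = 11700 N·m.
J = πd⁴/32 = π(0.135)⁴/32 = 3.261×10^-5 m⁴.
τ_max = T·r/J = 11700 × 0.0675 / 3.261×10^-5 = 2.422×10^7 Pa.

24.2 MPa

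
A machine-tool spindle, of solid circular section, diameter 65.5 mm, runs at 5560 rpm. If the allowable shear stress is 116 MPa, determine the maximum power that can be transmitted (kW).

3730 kW

J = πd⁴/32 = π(0.0655)⁴/32 = 1.807×10^-6 m⁴.
T_max = τ_allow·J/r = 1.16×10^8 × 1.807×10^-6 / 0.0328 = 6400 N·m.
ω = 2π·5560/60 = 582.2 rad/s, so P_max = T_max·ω = 3.727×10^6 W.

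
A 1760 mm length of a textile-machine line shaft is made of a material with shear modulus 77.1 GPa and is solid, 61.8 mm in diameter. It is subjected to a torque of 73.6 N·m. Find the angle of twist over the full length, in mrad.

J = πd⁴/32 = π(0.0618)⁴/32 = 1.432×10^-6 m⁴.
θ = T·L/(G·J) = 73.60 × 1.76 / (77.1×10⁹ × 1.432×10^-6) = 1.173×10^-3 rad.

1.17 mrad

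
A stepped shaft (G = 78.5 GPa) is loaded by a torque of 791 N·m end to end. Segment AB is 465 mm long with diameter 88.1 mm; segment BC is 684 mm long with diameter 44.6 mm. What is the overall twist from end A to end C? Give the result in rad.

J_AB = π(0.0881)⁴/32 = 5.91×10^-6 m⁴; J_BC = π(0.0446)⁴/32 = 3.88×10^-7 m⁴.
θ = (T/G)·Σ L_i/J_i = (791.0/78.5×10⁹)·(0.465/5.91×10^-6 + 0.684/3.88×10^-7) = 0.01854 rad.

0.0185 rad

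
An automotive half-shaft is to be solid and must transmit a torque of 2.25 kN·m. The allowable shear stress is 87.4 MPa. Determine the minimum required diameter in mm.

50.8 mm

For a solid shaft τ_max = 16T/(πd³), so d = (16T/(π τ_allow))^(1/3) = (16·2250/(π·8.74×10^7))^(1/3) = 0.05080 m.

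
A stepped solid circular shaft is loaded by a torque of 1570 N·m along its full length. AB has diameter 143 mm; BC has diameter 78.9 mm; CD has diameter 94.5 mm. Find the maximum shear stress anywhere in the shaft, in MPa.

16.3 MPa

Under the same torque, τ_max = 16T/(πd³) is largest where d is smallest — segment BC (d = 78.9 mm).
τ_max = 16·1570/(π·(0.0789)³) = 1.628×10^7 Pa.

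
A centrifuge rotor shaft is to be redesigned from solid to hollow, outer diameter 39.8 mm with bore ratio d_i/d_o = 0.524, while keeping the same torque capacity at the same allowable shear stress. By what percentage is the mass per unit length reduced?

Equal τ_max and T ⇒ the solid shaft needs d_s³ = d_o³(1−k⁴), so d_s = 39.8·(1−0.524⁴)^(1/3) = 38.77 mm.
Area ratio A_h/A_s = d_o²(1−k²)/d_s² = (1−k²)/(1−k⁴)^(2/3) = 0.7643.
Mass saving = 1 − 0.7643 = 23.6 %.

23.6 %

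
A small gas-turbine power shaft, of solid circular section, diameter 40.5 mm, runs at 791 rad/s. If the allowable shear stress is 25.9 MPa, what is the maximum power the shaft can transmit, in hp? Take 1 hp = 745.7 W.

J = πd⁴/32 = π(0.0405)⁴/32 = 2.641×10^-7 m⁴.
T_max = τ_allow·J/r = 2.59×10^7 × 2.641×10^-7 / 0.0203 = 337.8 N·m.
ω = 791 rad/s, so P_max = T_max·ω = 2.672×10^5 W.

358 hp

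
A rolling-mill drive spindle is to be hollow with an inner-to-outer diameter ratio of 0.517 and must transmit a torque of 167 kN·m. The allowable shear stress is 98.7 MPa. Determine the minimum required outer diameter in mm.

For a hollow shaft with d_i/d_o = 0.517: τ_max = 16T/(π d_o³ (1−k⁴)), so d_o = [16T/(π τ_allow (1−k⁴))]^(1/3) = [16·167000/(π·9.87×10^7·0.9286)]^(1/3) = 0.2101 m.

210 mm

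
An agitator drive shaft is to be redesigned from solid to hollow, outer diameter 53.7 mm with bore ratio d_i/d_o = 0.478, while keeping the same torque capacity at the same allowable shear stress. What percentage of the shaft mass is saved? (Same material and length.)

20.0 %

Equal τ_max and T ⇒ the solid shaft needs d_s³ = d_o³(1−k⁴), so d_s = 53.7·(1−0.478⁴)^(1/3) = 52.75 mm.
Area ratio A_h/A_s = d_o²(1−k²)/d_s² = (1−k²)/(1−k⁴)^(2/3) = 0.7996.
Mass saving = 1 − 0.7996 = 20.0 %.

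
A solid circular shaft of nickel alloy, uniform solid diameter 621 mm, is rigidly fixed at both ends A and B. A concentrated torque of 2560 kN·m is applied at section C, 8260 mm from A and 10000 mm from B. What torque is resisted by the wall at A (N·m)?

1.40e6 N·m

With uniform GJ and both ends fixed, compatibility θ_AC = θ_CB gives T_A·a = T_B·b, together with T_A + T_B = T₀.
T_A = T₀·b/(a+b) = 2.560e6·10000/18260 = 1.402e6 N·m; T_B = 1.158e6 N·m.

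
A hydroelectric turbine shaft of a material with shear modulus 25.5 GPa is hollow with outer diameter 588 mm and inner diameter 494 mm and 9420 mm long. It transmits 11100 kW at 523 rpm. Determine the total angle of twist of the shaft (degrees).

0.728°

ω = 2π·523/60 = 54.77 rad/s, so T = P/ω = 11100×10³ / 54.77 = 202700 N·m.
J = π(d_o⁴ − d_i⁴)/32 = π(0.588⁴ − 0.494⁴)/32 = 5.889×10^-3 m⁴.
θ = T·L/(G·J) = 202700 × 9.42 / (25.5×10⁹ × 5.889×10^-3) = 0.01271 rad.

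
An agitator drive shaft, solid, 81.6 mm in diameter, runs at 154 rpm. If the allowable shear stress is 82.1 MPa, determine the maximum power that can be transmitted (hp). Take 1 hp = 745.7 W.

J = πd⁴/32 = π(0.0816)⁴/32 = 4.353×10^-6 m⁴.
T_max = τ_allow·J/r = 8.21×10^7 × 4.353×10^-6 / 0.0408 = 8759 N·m.
ω = 2π·154/60 = 16.13 rad/s, so P_max = T_max·ω = 1.413×10^5 W.

189 hp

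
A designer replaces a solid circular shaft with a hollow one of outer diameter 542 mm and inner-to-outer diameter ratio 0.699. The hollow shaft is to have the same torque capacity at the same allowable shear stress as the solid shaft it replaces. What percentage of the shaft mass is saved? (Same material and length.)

Equal τ_max and T ⇒ the solid shaft needs d_s³ = d_o³(1−k⁴), so d_s = 542·(1−0.699⁴)^(1/3) = 494.9 mm.
Area ratio A_h/A_s = d_o²(1−k²)/d_s² = (1−k²)/(1−k⁴)^(2/3) = 0.6134.
Mass saving = 1 − 0.6134 = 38.7 %.

38.7 %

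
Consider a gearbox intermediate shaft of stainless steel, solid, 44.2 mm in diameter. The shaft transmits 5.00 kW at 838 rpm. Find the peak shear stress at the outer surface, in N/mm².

3.36 N/mm²

ω = 2π·838/60 = 87.76 rad/s, so T = P/ω = 5.00×10³ / 87.76 = 56.98 N·m.
J = πd⁴/32 = π(0.0442)⁴/32 = 3.747×10^-7 m⁴.
τ_max = T·r/J = 56.98 × 0.0221 / 3.747×10^-7 = 3.360×10^6 Pa.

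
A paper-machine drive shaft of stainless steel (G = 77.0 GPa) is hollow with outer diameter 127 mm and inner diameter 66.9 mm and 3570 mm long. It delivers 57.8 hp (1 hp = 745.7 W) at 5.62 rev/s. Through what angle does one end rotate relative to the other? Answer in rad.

ω = 2π·5.62 = 35.31 rad/s, so T = P/ω = 57.8×745.7 / 35.31 = 1221 N·m.
J = π(d_o⁴ − d_i⁴)/32 = π(0.127⁴ − 0.0669⁴)/32 = 2.357×10^-5 m⁴.
θ = T·L/(G·J) = 1221 × 3.57 / (77.0×10⁹ × 2.357×10^-5) = 2.401×10^-3 rad.

0.00240 rad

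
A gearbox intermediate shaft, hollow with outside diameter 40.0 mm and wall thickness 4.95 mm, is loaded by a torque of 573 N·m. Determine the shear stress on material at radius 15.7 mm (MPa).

52.7 MPa

J = π(d_o⁴ − d_i⁴)/32 = π(0.0400⁴ − 0.0301⁴)/32 = 1.707×10^-7 m⁴.
Shear stress varies linearly with radius: τ = T·r/J = 573.0 × 0.0157 / 1.707×10^-7 = 5.269×10^7 Pa.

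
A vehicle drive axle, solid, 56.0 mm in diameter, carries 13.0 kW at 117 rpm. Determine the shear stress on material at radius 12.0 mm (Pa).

ω = 2π·117/60 = 12.25 rad/s, so T = P/ω = 13.0×10³ / 12.25 = 1061 N·m.
J = πd⁴/32 = π(0.0560)⁴/32 = 9.655×10^-7 m⁴.
Shear stress varies linearly with radius: τ = T·r/J = 1061 × 0.0120 / 9.655×10^-7 = 1.319×10^7 Pa.

1.32e7 Pa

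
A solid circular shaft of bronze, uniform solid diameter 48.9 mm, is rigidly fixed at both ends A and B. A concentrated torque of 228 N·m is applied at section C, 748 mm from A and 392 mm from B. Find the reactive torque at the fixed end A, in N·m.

78.4 N·m

With uniform GJ and both ends fixed, compatibility θ_AC = θ_CB gives T_A·a = T_B·b, together with T_A + T_B = T₀.
T_A = T₀·b/(a+b) = 228.0·392/1140 = 78.40 N·m; T_B = 149.6 N·m.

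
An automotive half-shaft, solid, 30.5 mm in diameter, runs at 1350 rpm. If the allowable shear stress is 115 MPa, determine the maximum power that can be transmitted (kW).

90.6 kW

J = πd⁴/32 = π(0.0305)⁴/32 = 8.496×10^-8 m⁴.
T_max = τ_allow·J/r = 1.15×10^8 × 8.496×10^-8 / 0.0152 = 640.7 N·m.
ω = 2π·1350/60 = 141.4 rad/s, so P_max = T_max·ω = 9.057×10^4 W.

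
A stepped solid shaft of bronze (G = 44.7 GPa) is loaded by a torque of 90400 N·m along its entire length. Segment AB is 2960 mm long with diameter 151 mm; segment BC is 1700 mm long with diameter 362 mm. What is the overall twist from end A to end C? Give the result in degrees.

J_AB = π(0.151)⁴/32 = 5.10×10^-5 m⁴; J_BC = π(0.362)⁴/32 = 1.69×10^-3 m⁴.
θ = (T/G)·Σ L_i/J_i = (90400/44.7×10⁹)·(2.96/5.10×10^-5 + 1.70/1.69×10^-3) = 0.1193 rad.

6.84°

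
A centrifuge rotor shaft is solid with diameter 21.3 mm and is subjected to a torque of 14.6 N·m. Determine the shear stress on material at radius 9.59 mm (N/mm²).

J = πd⁴/32 = π(0.0213)⁴/32 = 2.021×10^-8 m⁴.
Shear stress varies linearly with radius: τ = T·r/J = 14.60 × 0.00959 / 2.021×10^-8 = 6.929×10^6 Pa.

6.93 N/mm²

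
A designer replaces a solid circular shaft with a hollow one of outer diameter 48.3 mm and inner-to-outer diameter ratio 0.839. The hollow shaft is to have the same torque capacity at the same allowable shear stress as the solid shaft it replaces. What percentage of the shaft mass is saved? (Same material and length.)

Equal τ_max and T ⇒ the solid shaft needs d_s³ = d_o³(1−k⁴), so d_s = 48.3·(1−0.839⁴)^(1/3) = 38.45 mm.
Area ratio A_h/A_s = d_o²(1−k²)/d_s² = (1−k²)/(1−k⁴)^(2/3) = 0.4672.
Mass saving = 1 − 0.4672 = 53.3 %.

53.3 %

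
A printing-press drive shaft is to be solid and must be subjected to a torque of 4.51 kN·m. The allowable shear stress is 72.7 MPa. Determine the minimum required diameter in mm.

For a solid shaft τ_max = 16T/(πd³), so d = (16T/(π τ_allow))^(1/3) = (16·4510/(π·7.27×10^7))^(1/3) = 0.06811 m.

68.1 mm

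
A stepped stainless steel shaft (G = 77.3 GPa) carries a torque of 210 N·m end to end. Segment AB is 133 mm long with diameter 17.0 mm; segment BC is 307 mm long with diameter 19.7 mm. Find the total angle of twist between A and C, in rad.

0.100 rad

J_AB = π(0.0170)⁴/32 = 8.20×10^-9 m⁴; J_BC = π(0.0197)⁴/32 = 1.48×10^-8 m⁴.
θ = (T/G)·Σ L_i/J_i = (210.0/77.3×10⁹)·(0.133/8.20×10^-9 + 0.307/1.48×10^-8) = 0.1005 rad.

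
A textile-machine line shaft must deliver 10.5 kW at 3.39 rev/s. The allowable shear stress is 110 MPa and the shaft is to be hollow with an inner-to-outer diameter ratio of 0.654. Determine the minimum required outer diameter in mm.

30.3 mm

ω = 2π·3.39 = 21.30 rad/s, so T = P/ω = 10.5×10³ / 21.30 = 493.0 N·m.
For a hollow shaft with d_i/d_o = 0.654: τ_max = 16T/(π d_o³ (1−k⁴)), so d_o = [16T/(π τ_allow (1−k⁴))]^(1/3) = [16·493.0/(π·1.10×10^8·0.8171)]^(1/3) = 0.03034 m.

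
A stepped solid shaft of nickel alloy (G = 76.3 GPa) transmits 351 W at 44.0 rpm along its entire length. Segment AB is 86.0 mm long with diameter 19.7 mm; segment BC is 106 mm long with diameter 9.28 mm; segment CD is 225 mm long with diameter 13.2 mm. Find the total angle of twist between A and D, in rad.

0.227 rad

ω = 2π·44.0/60 = 4.608 rad/s, so T = P/ω = 351 / 4.608 = 76.18 N·m.
J_AB = π(0.0197)⁴/32 = 1.48×10^-8 m⁴; J_BC = π(0.00928)⁴/32 = 7.28×10^-10 m⁴; J_CD = π(0.0132)⁴/32 = 2.98×10^-9 m⁴.
θ = (T/G)·Σ L_i/J_i = (76.18/76.3×10⁹)·(0.0860/1.48×10^-8 + 0.106/7.28×10^-10 + 0.225/2.98×10^-9) = 0.2265 rad.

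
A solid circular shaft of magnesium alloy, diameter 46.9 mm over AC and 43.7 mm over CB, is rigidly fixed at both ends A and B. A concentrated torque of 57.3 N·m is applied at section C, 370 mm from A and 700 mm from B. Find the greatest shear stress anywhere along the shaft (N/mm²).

2.02 N/mm²

Compatibility: T_A·a/J_AC = T_B·b/J_CB with T_A + T_B = T₀.
J_AC = 4.75×10^-7 m⁴, J_CB = 3.58×10^-7 m⁴, so T_A = T₀·(J_AC/a)/((J_AC/a)+(J_CB/b)) = 40.97 N·m, T_B = 16.33 N·m.
τ in each portion: τ_AC = 2.02×10^6 Pa, τ_CB = 9.96×10^5 Pa; maximum is in AC.
τ_max = T_AC·r/J = 40.97·0.0234/4.75×10^-7 = 2.023×10^6 Pa.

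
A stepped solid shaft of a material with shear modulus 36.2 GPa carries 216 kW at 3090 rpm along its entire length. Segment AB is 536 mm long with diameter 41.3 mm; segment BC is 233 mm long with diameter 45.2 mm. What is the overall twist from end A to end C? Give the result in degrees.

ω = 2π·3090/60 = 323.6 rad/s, so T = P/ω = 216×10³ / 323.6 = 667.5 N·m.
J_AB = π(0.0413)⁴/32 = 2.86×10^-7 m⁴; J_BC = π(0.0452)⁴/32 = 4.10×10^-7 m⁴.
θ = (T/G)·Σ L_i/J_i = (667.5/36.2×10⁹)·(0.536/2.86×10^-7 + 0.233/4.10×10^-7) = 0.04509 rad.

2.58°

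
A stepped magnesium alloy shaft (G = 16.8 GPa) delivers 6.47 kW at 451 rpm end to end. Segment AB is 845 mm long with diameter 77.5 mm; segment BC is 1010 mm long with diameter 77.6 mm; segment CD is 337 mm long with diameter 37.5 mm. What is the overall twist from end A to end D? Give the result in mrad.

ω = 2π·451/60 = 47.23 rad/s, so T = P/ω = 6.47×10³ / 47.23 = 137.0 N·m.
J_AB = π(0.0775)⁴/32 = 3.54×10^-6 m⁴; J_BC = π(0.0776)⁴/32 = 3.56×10^-6 m⁴; J_CD = π(0.0375)⁴/32 = 1.94×10^-7 m⁴.
θ = (T/G)·Σ L_i/J_i = (137.0/16.8×10⁹)·(0.845/3.54×10^-6 + 1.01/3.56×10^-6 + 0.337/1.94×10^-7) = 0.01841 rad.

18.4 mrad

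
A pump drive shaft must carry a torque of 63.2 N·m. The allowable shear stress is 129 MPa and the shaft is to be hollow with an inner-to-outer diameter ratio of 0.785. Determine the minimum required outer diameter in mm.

For a hollow shaft with d_i/d_o = 0.785: τ_max = 16T/(π d_o³ (1−k⁴)), so d_o = [16T/(π τ_allow (1−k⁴))]^(1/3) = [16·63.20/(π·1.29×10^8·0.6203)]^(1/3) = 0.01590 m.

15.9 mm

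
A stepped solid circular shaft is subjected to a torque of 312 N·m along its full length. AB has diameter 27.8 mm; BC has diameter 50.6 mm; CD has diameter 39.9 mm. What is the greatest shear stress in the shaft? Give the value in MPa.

Under the same torque, τ_max = 16T/(πd³) is largest where d is smallest — segment AB (d = 27.8 mm).
τ_max = 16·312.0/(π·(0.0278)³) = 7.396×10^7 Pa.

74.0 MPa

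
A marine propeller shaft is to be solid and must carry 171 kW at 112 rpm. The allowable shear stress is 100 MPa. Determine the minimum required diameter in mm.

90.6 mm

ω = 2π·112/60 = 11.73 rad/s, so T = P/ω = 171×10³ / 11.73 = 14580 N·m.
For a solid shaft τ_max = 16T/(πd³), so d = (16T/(π τ_allow))^(1/3) = (16·14580/(π·1.00×10^8))^(1/3) = 0.09055 m.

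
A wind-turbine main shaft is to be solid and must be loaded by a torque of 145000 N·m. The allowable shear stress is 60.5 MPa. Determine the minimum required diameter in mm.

230 mm

For a solid shaft τ_max = 16T/(πd³), so d = (16T/(π τ_allow))^(1/3) = (16·145000/(π·6.05×10^7))^(1/3) = 0.2302 m.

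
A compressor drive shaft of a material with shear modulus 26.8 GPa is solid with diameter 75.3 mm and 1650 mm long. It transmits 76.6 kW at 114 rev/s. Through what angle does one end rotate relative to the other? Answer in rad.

0.00209 rad

ω = 2π·114 = 716.3 rad/s, so T = P/ω = 76.6×10³ / 716.3 = 106.9 N·m.
J = πd⁴/32 = π(0.0753)⁴/32 = 3.156×10^-6 m⁴.
θ = T·L/(G·J) = 106.9 × 1.65 / (26.8×10⁹ × 3.156×10^-6) = 2.086×10^-3 rad.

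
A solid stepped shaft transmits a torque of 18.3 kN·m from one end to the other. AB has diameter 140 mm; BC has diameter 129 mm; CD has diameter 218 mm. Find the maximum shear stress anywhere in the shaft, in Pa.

Under the same torque, τ_max = 16T/(πd³) is largest where d is smallest — segment BC (d = 129 mm).
τ_max = 16·18300/(π·(0.129)³) = 4.342×10^7 Pa.

4.34e7 Pa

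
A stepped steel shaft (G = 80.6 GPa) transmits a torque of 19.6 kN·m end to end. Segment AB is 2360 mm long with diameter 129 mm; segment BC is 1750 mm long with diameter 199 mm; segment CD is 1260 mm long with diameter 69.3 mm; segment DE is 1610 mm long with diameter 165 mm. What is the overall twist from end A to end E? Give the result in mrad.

165 mrad

J_AB = π(0.129)⁴/32 = 2.72×10^-5 m⁴; J_BC = π(0.199)⁴/32 = 1.54×10^-4 m⁴; J_CD = π(0.0693)⁴/32 = 2.26×10^-6 m⁴; J_DE = π(0.165)⁴/32 = 7.28×10^-5 m⁴.
θ = (T/G)·Σ L_i/J_i = (19600/80.6×10⁹)·(2.36/2.72×10^-5 + 1.75/1.54×10^-4 + 1.26/2.26×10^-6 + 1.61/7.28×10^-5) = 0.1646 rad.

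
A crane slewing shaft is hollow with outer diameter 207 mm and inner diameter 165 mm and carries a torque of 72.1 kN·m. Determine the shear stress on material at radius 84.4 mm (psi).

8210 psi

J = π(d_o⁴ − d_i⁴)/32 = π(0.207⁴ − 0.165⁴)/32 = 1.075×10^-4 m⁴.
Shear stress varies linearly with radius: τ = T·r/J = 72100 × 0.0844 / 1.075×10^-4 = 5.661×10^7 Pa.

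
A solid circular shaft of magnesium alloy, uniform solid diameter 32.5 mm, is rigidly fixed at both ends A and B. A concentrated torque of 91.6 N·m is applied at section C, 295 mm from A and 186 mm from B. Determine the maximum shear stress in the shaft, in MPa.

With uniform GJ and both ends fixed, compatibility θ_AC = θ_CB gives T_A·a = T_B·b, together with T_A + T_B = T₀.
T_A = T₀·b/(a+b) = 91.60·186/481.0 = 35.42 N·m; T_B = 56.18 N·m.
τ in each portion: τ_AC = 5.26×10^6 Pa, τ_CB = 8.33×10^6 Pa; maximum is in CB.
τ_max = T_CB·r/J = 56.18·0.0163/1.10×10^-7 = 8.335×10^6 Pa.

8.33 MPa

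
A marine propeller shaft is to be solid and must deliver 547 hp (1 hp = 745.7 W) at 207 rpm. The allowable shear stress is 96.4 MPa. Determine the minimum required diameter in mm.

ω = 2π·207/60 = 21.68 rad/s, so T = P/ω = 547×745.7 / 21.68 = 18820 N·m.
For a solid shaft τ_max = 16T/(πd³), so d = (16T/(π τ_allow))^(1/3) = (16·18820/(π·9.64×10^7))^(1/3) = 0.09980 m.

99.8 mm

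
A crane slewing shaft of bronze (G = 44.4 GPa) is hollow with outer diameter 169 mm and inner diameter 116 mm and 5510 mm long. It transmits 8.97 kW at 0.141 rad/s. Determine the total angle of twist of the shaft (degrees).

ω = 0.141 rad/s, so T = P/ω = 8.97×10³ / 0.1410 = 63620 N·m.
J = π(d_o⁴ − d_i⁴)/32 = π(0.169⁴ − 0.116⁴)/32 = 6.231×10^-5 m⁴.
θ = T·L/(G·J) = 63620 × 5.51 / (44.4×10⁹ × 6.231×10^-5) = 0.1267 rad.

7.26°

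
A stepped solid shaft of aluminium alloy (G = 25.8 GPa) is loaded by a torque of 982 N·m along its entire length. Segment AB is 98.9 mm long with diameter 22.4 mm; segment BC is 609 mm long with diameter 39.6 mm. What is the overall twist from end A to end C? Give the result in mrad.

248 mrad

J_AB = π(0.0224)⁴/32 = 2.47×10^-8 m⁴; J_BC = π(0.0396)⁴/32 = 2.41×10^-7 m⁴.
θ = (T/G)·Σ L_i/J_i = (982.0/25.8×10⁹)·(0.0989/2.47×10^-8 + 0.609/2.41×10^-7) = 0.2483 rad.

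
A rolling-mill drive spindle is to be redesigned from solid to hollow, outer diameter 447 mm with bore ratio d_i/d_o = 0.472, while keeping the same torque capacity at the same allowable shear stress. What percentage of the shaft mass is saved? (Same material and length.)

Equal τ_max and T ⇒ the solid shaft needs d_s³ = d_o³(1−k⁴), so d_s = 447·(1−0.472⁴)^(1/3) = 439.5 mm.
Area ratio A_h/A_s = d_o²(1−k²)/d_s² = (1−k²)/(1−k⁴)^(2/3) = 0.8040.
Mass saving = 1 − 0.8040 = 19.6 %.

19.6 %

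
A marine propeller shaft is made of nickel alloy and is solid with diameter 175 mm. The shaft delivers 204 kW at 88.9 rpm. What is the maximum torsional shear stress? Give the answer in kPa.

20800 kPa

ω = 2π·88.9/60 = 9.310 rad/s, so T = P/ω = 204×10³ / 9.310 = 21910 N·m.
J = πd⁴/32 = π(0.175)⁴/32 = 9.208×10^-5 m⁴.
τ_max = T·r/J = 21910 × 0.0875 / 9.208×10^-5 = 2.082×10^7 Pa.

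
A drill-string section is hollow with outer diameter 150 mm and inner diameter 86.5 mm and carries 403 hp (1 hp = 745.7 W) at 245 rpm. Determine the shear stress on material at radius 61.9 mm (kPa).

ω = 2π·245/60 = 25.66 rad/s, so T = P/ω = 403×745.7 / 25.66 = 11710 N·m.
J = π(d_o⁴ − d_i⁴)/32 = π(0.150⁴ − 0.0865⁴)/32 = 4.420×10^-5 m⁴.
Shear stress varies linearly with radius: τ = T·r/J = 11710 × 0.0619 / 4.420×10^-5 = 1.640×10^7 Pa.

16400 kPa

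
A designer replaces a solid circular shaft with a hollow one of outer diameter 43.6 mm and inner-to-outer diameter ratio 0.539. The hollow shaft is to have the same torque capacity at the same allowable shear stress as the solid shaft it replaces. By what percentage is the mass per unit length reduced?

24.8 %

Equal τ_max and T ⇒ the solid shaft needs d_s³ = d_o³(1−k⁴), so d_s = 43.6·(1−0.539⁴)^(1/3) = 42.34 mm.
Area ratio A_h/A_s = d_o²(1−k²)/d_s² = (1−k²)/(1−k⁴)^(2/3) = 0.7524.
Mass saving = 1 − 0.7524 = 24.8 %.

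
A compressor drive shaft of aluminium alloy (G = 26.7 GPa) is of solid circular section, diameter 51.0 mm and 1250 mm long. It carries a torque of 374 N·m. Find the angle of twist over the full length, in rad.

0.0264 rad

J = πd⁴/32 = π(0.0510)⁴/32 = 6.642×10^-7 m⁴.
θ = T·L/(G·J) = 374.0 × 1.25 / (26.7×10⁹ × 6.642×10^-7) = 0.02636 rad.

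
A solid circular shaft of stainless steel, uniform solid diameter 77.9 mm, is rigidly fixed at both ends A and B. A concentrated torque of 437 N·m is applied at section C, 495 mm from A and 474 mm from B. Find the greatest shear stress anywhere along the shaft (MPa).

2.41 MPa

With uniform GJ and both ends fixed, compatibility θ_AC = θ_CB gives T_A·a = T_B·b, together with T_A + T_B = T₀.
T_A = T₀·b/(a+b) = 437.0·474/969.0 = 213.8 N·m; T_B = 223.2 N·m.
τ in each portion: τ_AC = 2.30×10^6 Pa, τ_CB = 2.41×10^6 Pa; maximum is in CB.
τ_max = T_CB·r/J = 223.2·0.0390/3.62×10^-6 = 2.405×10^6 Pa.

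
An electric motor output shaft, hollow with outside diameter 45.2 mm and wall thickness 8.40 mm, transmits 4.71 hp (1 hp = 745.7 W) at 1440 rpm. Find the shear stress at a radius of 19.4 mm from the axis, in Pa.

ω = 2π·1440/60 = 150.8 rad/s, so T = P/ω = 4.71×745.7 / 150.8 = 23.29 N·m.
J = π(d_o⁴ − d_i⁴)/32 = π(0.0452⁴ − 0.0284⁴)/32 = 3.459×10^-7 m⁴.
Shear stress varies linearly with radius: τ = T·r/J = 23.29 × 0.0194 / 3.459×10^-7 = 1.306×10^6 Pa.

1.31e6 Pa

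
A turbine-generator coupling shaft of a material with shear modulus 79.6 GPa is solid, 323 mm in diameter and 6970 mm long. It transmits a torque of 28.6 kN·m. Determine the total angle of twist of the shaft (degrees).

0.134°

J = πd⁴/32 = π(0.323)⁴/32 = 1.069×10^-3 m⁴.
θ = T·L/(G·J) = 28600 × 6.97 / (79.6×10⁹ × 1.069×10^-3) = 2.344×10^-3 rad.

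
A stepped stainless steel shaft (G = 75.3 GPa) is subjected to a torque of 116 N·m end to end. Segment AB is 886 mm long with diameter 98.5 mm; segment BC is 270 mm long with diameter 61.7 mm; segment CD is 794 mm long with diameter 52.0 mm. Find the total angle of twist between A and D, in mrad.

2.14 mrad

J_AB = π(0.0985)⁴/32 = 9.24×10^-6 m⁴; J_BC = π(0.0617)⁴/32 = 1.42×10^-6 m⁴; J_CD = π(0.0520)⁴/32 = 7.18×10^-7 m⁴.
θ = (T/G)·Σ L_i/J_i = (116.0/75.3×10⁹)·(0.886/9.24×10^-6 + 0.270/1.42×10^-6 + 0.794/7.18×10^-7) = 2.144×10^-3 rad.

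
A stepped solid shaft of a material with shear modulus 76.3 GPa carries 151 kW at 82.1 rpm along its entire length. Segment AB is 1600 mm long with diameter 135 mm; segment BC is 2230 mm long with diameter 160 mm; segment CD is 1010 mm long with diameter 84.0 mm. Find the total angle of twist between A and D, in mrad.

ω = 2π·82.1/60 = 8.597 rad/s, so T = P/ω = 151×10³ / 8.597 = 17560 N·m.
J_AB = π(0.135)⁴/32 = 3.26×10^-5 m⁴; J_BC = π(0.160)⁴/32 = 6.43×10^-5 m⁴; J_CD = π(0.0840)⁴/32 = 4.89×10^-6 m⁴.
θ = (T/G)·Σ L_i/J_i = (17560/76.3×10⁹)·(1.60/3.26×10^-5 + 2.23/6.43×10^-5 + 1.01/4.89×10^-6) = 0.06684 rad.

66.8 mrad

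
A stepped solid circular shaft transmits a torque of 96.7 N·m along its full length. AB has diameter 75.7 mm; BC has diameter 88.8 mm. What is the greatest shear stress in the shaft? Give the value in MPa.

1.14 MPa

Under the same torque, τ_max = 16T/(πd³) is largest where d is smallest — segment AB (d = 75.7 mm).
τ_max = 16·96.70/(π·(0.0757)³) = 1.135×10^6 Pa.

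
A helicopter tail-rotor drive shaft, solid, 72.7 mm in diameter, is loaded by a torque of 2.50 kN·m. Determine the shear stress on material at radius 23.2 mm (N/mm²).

J = πd⁴/32 = π(0.0727)⁴/32 = 2.742×10^-6 m⁴.
Shear stress varies linearly with radius: τ = T·r/J = 2500 × 0.0232 / 2.742×10^-6 = 2.115×10^7 Pa.

21.1 N/mm²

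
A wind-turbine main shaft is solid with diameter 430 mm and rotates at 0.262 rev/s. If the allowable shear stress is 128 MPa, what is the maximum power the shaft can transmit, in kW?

3290 kW

J = πd⁴/32 = π(0.430)⁴/32 = 3.356×10^-3 m⁴.
T_max = τ_allow·J/r = 1.28×10^8 × 3.356×10^-3 / 0.215 = 1.998e6 N·m.
ω = 2π·0.262 = 1.646 rad/s, so P_max = T_max·ω = 3.289×10^6 W.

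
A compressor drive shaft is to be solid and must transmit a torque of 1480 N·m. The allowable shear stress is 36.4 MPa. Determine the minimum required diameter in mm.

For a solid shaft τ_max = 16T/(πd³), so d = (16T/(π τ_allow))^(1/3) = (16·1480/(π·3.64×10^7))^(1/3) = 0.05916 m.

59.2 mm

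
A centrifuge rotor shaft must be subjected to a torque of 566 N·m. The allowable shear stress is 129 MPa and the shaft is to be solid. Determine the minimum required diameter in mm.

28.2 mm

For a solid shaft τ_max = 16T/(πd³), so d = (16T/(π τ_allow))^(1/3) = (16·566.0/(π·1.29×10^8))^(1/3) = 0.02817 m.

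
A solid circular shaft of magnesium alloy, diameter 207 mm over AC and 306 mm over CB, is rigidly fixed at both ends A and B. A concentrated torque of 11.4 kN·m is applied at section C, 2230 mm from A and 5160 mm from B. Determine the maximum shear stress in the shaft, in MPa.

2.14 MPa

Compatibility: T_A·a/J_AC = T_B·b/J_CB with T_A + T_B = T₀.
J_AC = 1.80×10^-4 m⁴, J_CB = 8.61×10^-4 m⁴, so T_A = T₀·(J_AC/a)/((J_AC/a)+(J_CB/b)) = 3721 N·m, T_B = 7679 N·m.
τ in each portion: τ_AC = 2.14×10^6 Pa, τ_CB = 1.36×10^6 Pa; maximum is in AC.
τ_max = T_AC·r/J = 3721·0.103/1.80×10^-4 = 2.137×10^6 Pa.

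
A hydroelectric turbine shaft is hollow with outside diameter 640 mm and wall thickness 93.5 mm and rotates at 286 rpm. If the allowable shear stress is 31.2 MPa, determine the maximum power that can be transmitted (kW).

36000 kW

J = π(d_o⁴ − d_i⁴)/32 = π(0.640⁴ − 0.453⁴)/32 = 0.01234 m⁴.
T_max = τ_allow·J/r = 3.12×10^7 × 0.01234 / 0.320 = 1.203e6 N·m.
ω = 2π·286/60 = 29.95 rad/s, so P_max = T_max·ω = 3.602×10^7 W.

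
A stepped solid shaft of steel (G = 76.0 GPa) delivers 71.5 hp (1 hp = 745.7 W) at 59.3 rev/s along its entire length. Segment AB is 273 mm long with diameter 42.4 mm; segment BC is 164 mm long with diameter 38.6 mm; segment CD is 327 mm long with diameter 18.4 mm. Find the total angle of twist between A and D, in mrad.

ω = 2π·59.3 = 372.6 rad/s, so T = P/ω = 71.5×745.7 / 372.6 = 143.1 N·m.
J_AB = π(0.0424)⁴/32 = 3.17×10^-7 m⁴; J_BC = π(0.0386)⁴/32 = 2.18×10^-7 m⁴; J_CD = π(0.0184)⁴/32 = 1.13×10^-8 m⁴.
θ = (T/G)·Σ L_i/J_i = (143.1/76.0×10⁹)·(0.273/3.17×10^-7 + 0.164/2.18×10^-7 + 0.327/1.13×10^-8) = 0.05775 rad.

57.8 mrad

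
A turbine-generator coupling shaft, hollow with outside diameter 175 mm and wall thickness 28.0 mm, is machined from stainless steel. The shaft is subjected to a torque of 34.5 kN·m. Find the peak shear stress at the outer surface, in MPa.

J = π(d_o⁴ − d_i⁴)/32 = π(0.175⁴ − 0.119⁴)/32 = 7.239×10^-5 m⁴.
τ_max = T·r/J = 34500 × 0.0875 / 7.239×10^-5 = 4.170×10^7 Pa.

41.7 MPa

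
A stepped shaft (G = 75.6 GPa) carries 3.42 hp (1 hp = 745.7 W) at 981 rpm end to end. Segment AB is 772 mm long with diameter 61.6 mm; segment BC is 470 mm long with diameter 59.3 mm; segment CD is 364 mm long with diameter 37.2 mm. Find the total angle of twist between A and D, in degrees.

ω = 2π·981/60 = 102.7 rad/s, so T = P/ω = 3.42×745.7 / 102.7 = 24.83 N·m.
J_AB = π(0.0616)⁴/32 = 1.41×10^-6 m⁴; J_BC = π(0.0593)⁴/32 = 1.21×10^-6 m⁴; J_CD = π(0.0372)⁴/32 = 1.88×10^-7 m⁴.
θ = (T/G)·Σ L_i/J_i = (24.83/75.6×10⁹)·(0.772/1.41×10^-6 + 0.470/1.21×10^-6 + 0.364/1.88×10^-7) = 9.422×10^-4 rad.

0.0540°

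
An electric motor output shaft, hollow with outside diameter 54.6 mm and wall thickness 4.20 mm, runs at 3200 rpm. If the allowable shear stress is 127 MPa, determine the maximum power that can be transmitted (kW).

663 kW

J = π(d_o⁴ − d_i⁴)/32 = π(0.0546⁴ − 0.0462⁴)/32 = 4.252×10^-7 m⁴.
T_max = τ_allow·J/r = 1.27×10^8 × 4.252×10^-7 / 0.0273 = 1978 N·m.
ω = 2π·3200/60 = 335.1 rad/s, so P_max = T_max·ω = 6.629×10^5 W.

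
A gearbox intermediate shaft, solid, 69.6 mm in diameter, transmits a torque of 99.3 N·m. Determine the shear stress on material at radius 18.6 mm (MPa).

0.802 MPa

J = πd⁴/32 = π(0.0696)⁴/32 = 2.304×10^-6 m⁴.
Shear stress varies linearly with radius: τ = T·r/J = 99.30 × 0.0186 / 2.304×10^-6 = 8.017×10^5 Pa.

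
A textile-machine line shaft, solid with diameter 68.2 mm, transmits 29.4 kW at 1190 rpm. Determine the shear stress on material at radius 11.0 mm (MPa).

ω = 2π·1190/60 = 124.6 rad/s, so T = P/ω = 29.4×10³ / 124.6 = 235.9 N·m.
J = πd⁴/32 = π(0.0682)⁴/32 = 2.124×10^-6 m⁴.
Shear stress varies linearly with radius: τ = T·r/J = 235.9 × 0.0110 / 2.124×10^-6 = 1.222×10^6 Pa.

1.22 MPa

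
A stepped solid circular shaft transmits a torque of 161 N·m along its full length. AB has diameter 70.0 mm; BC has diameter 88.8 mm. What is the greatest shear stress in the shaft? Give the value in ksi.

0.347 ksi

Under the same torque, τ_max = 16T/(πd³) is largest where d is smallest — segment AB (d = 70.0 mm).
τ_max = 16·161.0/(π·(0.0700)³) = 2.391×10^6 Pa.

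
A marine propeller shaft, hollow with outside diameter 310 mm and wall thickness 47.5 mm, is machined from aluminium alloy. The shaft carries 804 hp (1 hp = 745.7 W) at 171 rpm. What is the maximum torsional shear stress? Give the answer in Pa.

7.45e6 Pa

ω = 2π·171/60 = 17.91 rad/s, so T = P/ω = 804×745.7 / 17.91 = 33480 N·m.
J = π(d_o⁴ − d_i⁴)/32 = π(0.310⁴ − 0.215⁴)/32 = 6.969×10^-4 m⁴.
τ_max = T·r/J = 33480 × 0.155 / 6.969×10^-4 = 7.447×10^6 Pa.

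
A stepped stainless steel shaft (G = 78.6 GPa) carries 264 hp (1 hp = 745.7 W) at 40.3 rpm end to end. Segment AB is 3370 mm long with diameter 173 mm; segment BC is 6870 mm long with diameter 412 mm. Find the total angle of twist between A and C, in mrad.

ω = 2π·40.3/60 = 4.220 rad/s, so T = P/ω = 264×745.7 / 4.220 = 46650 N·m.
J_AB = π(0.173)⁴/32 = 8.79×10^-5 m⁴; J_BC = π(0.412)⁴/32 = 2.83×10^-3 m⁴.
θ = (T/G)·Σ L_i/J_i = (46650/78.6×10⁹)·(3.37/8.79×10^-5 + 6.87/2.83×10^-3) = 0.02418 rad.

24.2 mrad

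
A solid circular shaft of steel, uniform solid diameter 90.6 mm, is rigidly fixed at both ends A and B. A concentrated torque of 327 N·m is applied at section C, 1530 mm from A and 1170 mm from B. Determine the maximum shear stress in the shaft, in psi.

With uniform GJ and both ends fixed, compatibility θ_AC = θ_CB gives T_A·a = T_B·b, together with T_A + T_B = T₀.
T_A = T₀·b/(a+b) = 327.0·1170/2700 = 141.7 N·m; T_B = 185.3 N·m.
τ in each portion: τ_AC = 9.70×10^5 Pa, τ_CB = 1.27×10^6 Pa; maximum is in CB.
τ_max = T_CB·r/J = 185.3·0.0453/6.61×10^-6 = 1.269×10^6 Pa.

184 psi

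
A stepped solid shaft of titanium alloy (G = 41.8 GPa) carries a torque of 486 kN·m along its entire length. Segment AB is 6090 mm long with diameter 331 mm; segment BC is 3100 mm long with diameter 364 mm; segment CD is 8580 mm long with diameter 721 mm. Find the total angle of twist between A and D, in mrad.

J_AB = π(0.331)⁴/32 = 1.18×10^-3 m⁴; J_BC = π(0.364)⁴/32 = 1.72×10^-3 m⁴; J_CD = π(0.721)⁴/32 = 0.0265 m⁴.
θ = (T/G)·Σ L_i/J_i = (486000/41.8×10⁹)·(6.09/1.18×10^-3 + 3.10/1.72×10^-3 + 8.58/0.0265) = 0.08476 rad.

84.8 mrad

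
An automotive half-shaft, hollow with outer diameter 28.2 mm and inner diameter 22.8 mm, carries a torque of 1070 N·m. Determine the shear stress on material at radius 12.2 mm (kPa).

367000 kPa

J = π(d_o⁴ − d_i⁴)/32 = π(0.0282⁴ − 0.0228⁴)/32 = 3.556×10^-8 m⁴.
Shear stress varies linearly with radius: τ = T·r/J = 1070 × 0.0122 / 3.556×10^-8 = 3.671×10^8 Pa.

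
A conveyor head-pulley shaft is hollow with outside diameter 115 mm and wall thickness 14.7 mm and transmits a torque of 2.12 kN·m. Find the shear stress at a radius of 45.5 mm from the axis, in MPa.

8.11 MPa

J = π(d_o⁴ − d_i⁴)/32 = π(0.115⁴ − 0.0856⁴)/32 = 1.190×10^-5 m⁴.
Shear stress varies linearly with radius: τ = T·r/J = 2120 × 0.0455 / 1.190×10^-5 = 8.106×10^6 Pa.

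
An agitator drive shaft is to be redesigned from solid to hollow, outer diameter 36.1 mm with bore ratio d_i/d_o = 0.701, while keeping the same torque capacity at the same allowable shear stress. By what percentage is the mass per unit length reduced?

38.9 %

Equal τ_max and T ⇒ the solid shaft needs d_s³ = d_o³(1−k⁴), so d_s = 36.1·(1−0.701⁴)^(1/3) = 32.92 mm.
Area ratio A_h/A_s = d_o²(1−k²)/d_s² = (1−k²)/(1−k⁴)^(2/3) = 0.6115.
Mass saving = 1 − 0.6115 = 38.9 %.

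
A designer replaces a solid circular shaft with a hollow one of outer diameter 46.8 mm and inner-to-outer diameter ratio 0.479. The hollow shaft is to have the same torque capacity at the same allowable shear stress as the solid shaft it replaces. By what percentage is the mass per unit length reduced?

Equal τ_max and T ⇒ the solid shaft needs d_s³ = d_o³(1−k⁴), so d_s = 46.8·(1−0.479⁴)^(1/3) = 45.96 mm.
Area ratio A_h/A_s = d_o²(1−k²)/d_s² = (1−k²)/(1−k⁴)^(2/3) = 0.7988.
Mass saving = 1 − 0.7988 = 20.1 %.

20.1 %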